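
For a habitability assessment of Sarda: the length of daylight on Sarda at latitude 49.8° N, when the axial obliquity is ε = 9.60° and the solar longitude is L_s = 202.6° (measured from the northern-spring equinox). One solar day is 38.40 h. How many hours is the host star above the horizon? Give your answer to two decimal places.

18.27 h

Solar declination: sin δ = sin ε · sin L_s = sin 9.60° × sin 202.6° = -0.06409, so δ = -3.675°.
cos h₀ = −tan ϕ · tan δ = −tan(+49.8°) × tan(-3.675°) = 0.0760, so h₀ = 1.4947 rad = 85.64°.
Daylight = 2h₀/(2π) × 38.40 h = (1.4947/π) × 38.40 = 18.27 h.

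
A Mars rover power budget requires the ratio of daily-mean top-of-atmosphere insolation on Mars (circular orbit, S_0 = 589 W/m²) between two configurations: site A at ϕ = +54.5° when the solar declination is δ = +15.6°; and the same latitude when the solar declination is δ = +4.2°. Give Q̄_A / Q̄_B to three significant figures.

Q̄_A / Q̄_B ≈ 1.40

— Configuration A (ϕ=+54.5°):
cos h₀ = −tan(+54.5°) tan(+15.600°) = -0.3914, h₀ = 1.9730 rad.
Bracket: h₀ sin ϕ sin δ + cos ϕ cos δ sin h₀ = 1.9730×0.81412×0.26892 + 0.58070×0.96316×0.92021 = 0.431955 + 0.514680 = 0.946635.
Q̄ = (S_0/π) × [bracket] = (589/π) × 0.946635 = 177.48 W/m².
— Configuration B (ϕ=+54.5°):
cos h₀ = −tan(+54.5°) tan(+4.200°) = -0.1030, h₀ = 1.6739 rad.
Bracket: h₀ sin ϕ sin δ + cos ϕ cos δ sin h₀ = 1.6739×0.81412×0.07324 + 0.58070×0.99731×0.99469 = 0.099808 + 0.576063 = 0.675871.
Q̄ = (S_0/π) × [bracket] = (589/π) × 0.675871 = 126.72 W/m².
Ratio Q̄_A / Q̄_B = 177.48 / 126.72 = 1.401.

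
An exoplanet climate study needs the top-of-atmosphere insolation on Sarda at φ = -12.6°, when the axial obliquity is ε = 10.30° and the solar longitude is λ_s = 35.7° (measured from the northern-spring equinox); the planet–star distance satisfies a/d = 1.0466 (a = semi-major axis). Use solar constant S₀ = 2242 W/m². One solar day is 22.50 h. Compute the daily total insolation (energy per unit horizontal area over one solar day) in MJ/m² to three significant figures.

59.2 MJ/m²

Solar declination: sin δ = sin ε · sin λ_s = sin 10.30° × sin 35.7° = 0.10434, so δ = +5.989°.
cos H₀ = −tan(-12.6°) tan(+5.989°) = 0.0235, H₀ = 1.5473 rad.
Bracket: H₀ sin φ sin δ + cos φ cos δ sin H₀ = 1.5473×-0.21814×0.10434 + 0.97592×0.99454×0.99973 = -0.035218 + 0.970329 = 0.935111.
Inverse-square distance factor (a/d)² = 1.0466² = 1.095372.
Q̄ = (S₀/π) × 1.095372 × [bracket] = (2242/π) × 1.095372 × 0.935111 = 730.99 W/m².
Daily total = Q̄ × 22.50 h × 3600 s/h = 730.99 × 22.50 × 3600 / 10⁶ = 59.21 MJ/m².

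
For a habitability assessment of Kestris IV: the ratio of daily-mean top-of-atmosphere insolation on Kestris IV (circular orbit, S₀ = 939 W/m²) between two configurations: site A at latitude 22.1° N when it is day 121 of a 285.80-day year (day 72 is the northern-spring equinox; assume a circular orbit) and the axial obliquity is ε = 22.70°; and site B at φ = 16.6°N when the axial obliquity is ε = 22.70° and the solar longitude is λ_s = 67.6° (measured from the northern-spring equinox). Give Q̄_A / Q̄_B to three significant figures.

Q̄_A / Q̄_B ≈ 1.02

— Configuration A (φ=+22.1°):
Solar longitude: λ_s = 360° × (121 − 72)/285.80 = 61.721°.
sin δ = sin 22.70° × sin 61.721° = 0.33985, so δ = +19.868°.
cos H₀ = −tan(+22.1°) tan(+19.868°) = -0.1467, H₀ = 1.7181 rad.
Bracket: H₀ sin φ sin δ + cos φ cos δ sin H₀ = 1.7181×0.37622×0.33985 + 0.92653×0.94048×0.98918 = 0.219673 + 0.861955 = 1.081628.
Q̄ = (S₀/π) × [bracket] = (939/π) × 1.081628 = 323.29 W/m².
— Configuration B (φ=+16.6°):
Solar declination: sin δ = sin ε · sin λ_s = sin 22.70° × sin 67.6° = 0.35679, so δ = +20.903°.
cos H₀ = −tan(+16.6°) tan(+20.903°) = -0.1139, H₀ = 1.6849 rad.
Bracket: H₀ sin φ sin δ + cos φ cos δ sin H₀ = 1.6849×0.28569×0.35679 + 0.95832×0.93419×0.99350 = 0.171744 + 0.889434 = 1.061178.
Q̄ = (S₀/π) × [bracket] = (939/π) × 1.061178 = 317.18 W/m².
Ratio Q̄_A / Q̄_B = 323.29 / 317.18 = 1.019.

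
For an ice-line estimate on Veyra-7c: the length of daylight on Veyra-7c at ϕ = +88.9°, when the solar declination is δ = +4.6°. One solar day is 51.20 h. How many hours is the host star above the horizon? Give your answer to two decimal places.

Sunrise equation: cos h₀ = −tan ϕ · tan δ = -4.1903 ≤ −1, so the host star never sets (polar day) and h₀ = π.
Daylight = 2h₀/(2π) × 51.20 h = (3.1416/π) × 51.20 = 51.20 h.

51.20 h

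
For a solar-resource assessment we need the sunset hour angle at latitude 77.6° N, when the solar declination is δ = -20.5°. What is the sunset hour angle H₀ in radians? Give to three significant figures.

H₀ = 0.00 rad

cos H₀ = −tan φ · tan δ = 1.7005 ≥ 1, so the Sun never rises (polar night) and H₀ = 0.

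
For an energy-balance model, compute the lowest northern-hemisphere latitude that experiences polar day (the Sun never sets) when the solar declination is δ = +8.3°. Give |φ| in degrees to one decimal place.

|φ| = 81.7°

Polar day requires cos H₀ = −tan φ tan δ ≤ −1, i.e. tan φ tan δ ≥ 1.
The boundary is |tan φ| · |tan δ| = 1, so |φ| = 90° − |δ| = 90° − 8.3° = 81.7° in the northern hemisphere.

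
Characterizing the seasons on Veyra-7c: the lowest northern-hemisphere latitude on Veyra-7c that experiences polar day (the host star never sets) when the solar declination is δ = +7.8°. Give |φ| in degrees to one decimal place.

Polar day requires cos H₀ = −tan φ tan δ ≤ −1, i.e. tan φ tan δ ≥ 1.
The boundary is |tan φ| · |tan δ| = 1, so |φ| = 90° − |δ| = 90° − 7.8° = 82.2° in the northern hemisphere.

|φ| = 82.2°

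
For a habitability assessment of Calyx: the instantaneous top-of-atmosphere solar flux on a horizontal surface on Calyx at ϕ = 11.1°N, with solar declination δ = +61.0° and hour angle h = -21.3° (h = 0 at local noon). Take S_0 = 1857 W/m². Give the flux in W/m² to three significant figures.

cos θ_z = sin ϕ sin δ + cos ϕ cos δ cos h = 0.168384 + 0.443243 = 0.611627.
Flux = S_0 · cos θ_z = 1857 × 0.611627 = 1136 W/m².

1.14e+03 W/m²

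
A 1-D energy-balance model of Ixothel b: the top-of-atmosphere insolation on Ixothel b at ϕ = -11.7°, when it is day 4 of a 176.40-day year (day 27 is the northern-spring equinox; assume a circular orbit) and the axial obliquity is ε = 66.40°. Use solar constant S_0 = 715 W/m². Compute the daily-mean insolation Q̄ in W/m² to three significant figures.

Solar longitude: L_s = 360° × (4 − 27)/176.40 = -46.939°, i.e. -46.939° + 360° = 313.061°.
sin δ = sin 66.40° × sin 313.061° = -0.66952, so δ = -42.030°.
cos h₀ = −tan(-11.7°) tan(-42.030°) = -0.1867, h₀ = 1.7586 rad.
Bracket: h₀ sin ϕ sin δ + cos ϕ cos δ sin h₀ = 1.7586×-0.20279×-0.66952 + 0.97922×0.74280×0.98242 = 0.238769 + 0.714578 = 0.953347.
Q̄ = (S_0/π) × [bracket] = (715/π) × 0.953347 = 217.0 W/m².

Q̄ ≈ 217 W/m²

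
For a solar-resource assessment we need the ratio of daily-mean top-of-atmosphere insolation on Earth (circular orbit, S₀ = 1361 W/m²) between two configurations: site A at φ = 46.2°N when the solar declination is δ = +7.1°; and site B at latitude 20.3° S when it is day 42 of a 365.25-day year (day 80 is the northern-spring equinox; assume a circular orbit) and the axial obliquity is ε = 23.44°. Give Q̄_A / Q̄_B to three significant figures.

Q̄_A / Q̄_B ≈ 0.796

— Configuration A (φ=+46.2°):
cos H₀ = −tan(+46.2°) tan(+7.100°) = -0.1299, H₀ = 1.7011 rad.
Bracket: H₀ sin φ sin δ + cos φ cos δ sin H₀ = 1.7011×0.72176×0.12360 + 0.69214×0.99233×0.99153 = 0.151754 + 0.681014 = 0.832768.
Q̄ = (S₀/π) × [bracket] = (1361/π) × 0.832768 = 360.77 W/m².
— Configuration B (φ=-20.3°):
Solar longitude: λ_s = 360° × (42 − 80)/365.25 = -37.454°, i.e. -37.454° + 360° = 322.546°.
sin δ = sin 23.44° × sin 322.546° = -0.24190, so δ = -13.999°.
cos H₀ = −tan(-20.3°) tan(-13.999°) = -0.0922, H₀ = 1.6631 rad.
Bracket: H₀ sin φ sin δ + cos φ cos δ sin H₀ = 1.6631×-0.34694×-0.24190 + 0.93789×0.97030×0.99574 = 0.139575 + 0.906158 = 1.045733.
Q̄ = (S₀/π) × [bracket] = (1361/π) × 1.045733 = 453.03 W/m².
Ratio Q̄_A / Q̄_B = 360.77 / 453.03 = 0.7963.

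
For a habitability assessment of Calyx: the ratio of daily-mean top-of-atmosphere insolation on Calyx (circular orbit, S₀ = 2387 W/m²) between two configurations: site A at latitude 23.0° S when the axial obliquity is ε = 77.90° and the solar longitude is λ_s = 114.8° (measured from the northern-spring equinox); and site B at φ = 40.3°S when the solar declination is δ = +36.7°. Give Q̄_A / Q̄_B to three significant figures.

Q̄_A / Q̄_B ≈ 0.239

— Configuration A (φ=-23.0°):
Solar declination: sin δ = sin ε · sin λ_s = sin 77.90° × sin 114.8° = 0.88761, so δ = +62.574°.
cos H₀ = −tan(-23.0°) tan(+62.574°) = 0.8180, H₀ = 0.6129 rad.
Bracket: H₀ sin φ sin δ + cos φ cos δ sin H₀ = 0.6129×-0.39073×0.88761 + 0.92050×0.46060×0.57522 = -0.212563 + 0.243883 = 0.031320.
Q̄ = (S₀/π) × [bracket] = (2387/π) × 0.031320 = 23.797 W/m².
— Configuration B (φ=-40.3°):
cos H₀ = −tan(-40.3°) tan(+36.700°) = 0.6321, H₀ = 0.8865 rad.
Bracket: H₀ sin φ sin δ + cos φ cos δ sin H₀ = 0.8865×-0.64679×0.59763 + 0.76267×0.80178×0.77487 = -0.342669 + 0.473828 = 0.131159.
Q̄ = (S₀/π) × [bracket] = (2387/π) × 0.131159 = 99.655 W/m².
Ratio Q̄_A / Q̄_B = 23.797 / 99.655 = 0.2388.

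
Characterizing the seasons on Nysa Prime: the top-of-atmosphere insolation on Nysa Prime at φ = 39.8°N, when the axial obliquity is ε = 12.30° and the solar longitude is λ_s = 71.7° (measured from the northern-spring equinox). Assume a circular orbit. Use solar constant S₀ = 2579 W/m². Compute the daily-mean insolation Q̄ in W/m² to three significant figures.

Solar declination: sin δ = sin ε · sin λ_s = sin 12.30° × sin 71.7° = 0.20226, so δ = +11.669°.
cos H₀ = −tan(+39.8°) tan(+11.669°) = -0.1721, H₀ = 1.7437 rad.
Bracket: H₀ sin φ sin δ + cos φ cos δ sin H₀ = 1.7437×0.64011×0.20226 + 0.76828×0.97933×0.98508 = 0.225754 + 0.741174 = 0.966928.
Q̄ = (S₀/π) × [bracket] = (2579/π) × 0.966928 = 793.8 W/m².

Q̄ ≈ 794 W/m²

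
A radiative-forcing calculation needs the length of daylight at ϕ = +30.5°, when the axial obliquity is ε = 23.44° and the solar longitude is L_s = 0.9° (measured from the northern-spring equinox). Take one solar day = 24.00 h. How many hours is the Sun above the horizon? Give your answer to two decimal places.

12.03 h

Solar declination: sin δ = sin ε · sin L_s = sin 23.44° × sin 0.9° = 0.00625, so δ = +0.358°.
cos h₀ = −tan ϕ · tan δ = −tan(+30.5°) × tan(+0.358°) = -0.0037, so h₀ = 1.5745 rad = 90.21°.
Daylight = 2h₀/(2π) × 24.00 h = (1.5745/π) × 24.00 = 12.03 h.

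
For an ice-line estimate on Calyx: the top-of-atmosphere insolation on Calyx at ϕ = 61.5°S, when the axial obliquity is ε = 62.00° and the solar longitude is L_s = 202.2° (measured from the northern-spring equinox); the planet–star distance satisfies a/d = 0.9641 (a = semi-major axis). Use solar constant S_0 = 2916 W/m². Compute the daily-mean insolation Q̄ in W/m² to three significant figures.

Solar declination: sin δ = sin ε · sin L_s = sin 62.00° × sin 202.2° = -0.33361, so δ = -19.488°.
cos h₀ = −tan(-61.5°) tan(-19.488°) = -0.6518, h₀ = 2.2807 rad.
Bracket: h₀ sin ϕ sin δ + cos ϕ cos δ sin h₀ = 2.2807×-0.87882×-0.33361 + 0.47716×0.94271×0.75841 = 0.668663 + 0.341151 = 1.009814.
Inverse-square distance factor (a/d)² = 0.9641² = 0.929489.
Q̄ = (S_0/π) × 0.929489 × [bracket] = (2916/π) × 0.929489 × 1.009814 = 871.2 W/m².

Q̄ ≈ 871 W/m²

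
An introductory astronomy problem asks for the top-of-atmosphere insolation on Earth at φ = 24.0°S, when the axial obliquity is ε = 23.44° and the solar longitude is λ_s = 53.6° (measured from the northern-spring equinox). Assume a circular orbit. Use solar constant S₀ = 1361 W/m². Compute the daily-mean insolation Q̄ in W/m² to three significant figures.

Solar declination: sin δ = sin ε · sin λ_s = sin 23.44° × sin 53.6° = 0.32018, so δ = +18.674°.
cos H₀ = −tan(-24.0°) tan(+18.674°) = 0.1505, H₀ = 1.4197 rad.
Bracket: H₀ sin φ sin δ + cos φ cos δ sin H₀ = 1.4197×-0.40674×0.32018 + 0.91355×0.94736×0.98861 = -0.184888 + 0.855603 = 0.670715.
Q̄ = (S₀/π) × [bracket] = (1361/π) × 0.670715 = 290.6 W/m².

Q̄ ≈ 291 W/m²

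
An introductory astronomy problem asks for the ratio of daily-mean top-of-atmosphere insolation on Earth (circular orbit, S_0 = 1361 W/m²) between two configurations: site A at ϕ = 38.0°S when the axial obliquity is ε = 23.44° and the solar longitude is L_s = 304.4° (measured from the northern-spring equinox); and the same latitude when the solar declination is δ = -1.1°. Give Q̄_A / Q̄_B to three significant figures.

Q̄_A / Q̄_B ≈ 1.35

— Configuration A (ϕ=-38.0°):
Solar declination: sin δ = sin ε · sin L_s = sin 23.44° × sin 304.4° = -0.32822, so δ = -19.161°.
cos h₀ = −tan(-38.0°) tan(-19.161°) = -0.2715, h₀ = 1.8457 rad.
Bracket: h₀ sin ϕ sin δ + cos ϕ cos δ sin h₀ = 1.8457×-0.61566×-0.32822 + 0.78801×0.94460×0.96245 = 0.372964 + 0.716404 = 1.089368.
Q̄ = (S_0/π) × [bracket] = (1361/π) × 1.089368 = 471.94 W/m².
— Configuration B (ϕ=-38.0°):
cos h₀ = −tan(-38.0°) tan(-1.100°) = -0.0150, h₀ = 1.5858 rad.
Bracket: h₀ sin ϕ sin δ + cos ϕ cos δ sin h₀ = 1.5858×-0.61566×-0.01920 + 0.78801×0.99982×0.99989 = 0.018745 + 0.787781 = 0.806526.
Q̄ = (S_0/π) × [bracket] = (1361/π) × 0.806526 = 349.40 W/m².
Ratio Q̄_A / Q̄_B = 471.94 / 349.40 = 1.351.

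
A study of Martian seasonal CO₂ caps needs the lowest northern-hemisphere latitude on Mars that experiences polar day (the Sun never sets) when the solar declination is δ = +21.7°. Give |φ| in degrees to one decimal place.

|φ| = 68.3°

Polar day requires cos H₀ = −tan φ tan δ ≤ −1, i.e. tan φ tan δ ≥ 1.
The boundary is |tan φ| · |tan δ| = 1, so |φ| = 90° − |δ| = 90° − 21.7° = 68.3° in the northern hemisphere.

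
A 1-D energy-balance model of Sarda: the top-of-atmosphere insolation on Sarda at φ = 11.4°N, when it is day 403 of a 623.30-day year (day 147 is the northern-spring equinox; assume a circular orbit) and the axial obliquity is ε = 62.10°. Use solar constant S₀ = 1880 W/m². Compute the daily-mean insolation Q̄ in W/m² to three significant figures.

Q̄ ≈ 608 W/m²

Solar longitude: λ_s = 360° × (403 − 147)/623.30 = 147.858°.
sin δ = sin 62.10° × sin 147.858° = 0.47018, so δ = +28.046°.
cos H₀ = −tan(+11.4°) tan(+28.046°) = -0.1074, H₀ = 1.6784 rad.
Bracket: H₀ sin φ sin δ + cos φ cos δ sin H₀ = 1.6784×0.19766×0.47018 + 0.98027×0.88257×0.99421 = 0.155983 + 0.860148 = 1.016131.
Q̄ = (S₀/π) × [bracket] = (1880/π) × 1.016131 = 608.1 W/m².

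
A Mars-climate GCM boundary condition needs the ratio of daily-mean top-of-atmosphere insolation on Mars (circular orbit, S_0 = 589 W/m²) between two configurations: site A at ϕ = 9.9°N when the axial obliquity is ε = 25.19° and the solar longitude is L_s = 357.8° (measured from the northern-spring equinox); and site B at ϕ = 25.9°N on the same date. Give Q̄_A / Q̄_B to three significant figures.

— Configuration A (ϕ=+9.9°):
Solar declination: sin δ = sin ε · sin L_s = sin 25.19° × sin 357.8° = -0.01634, so δ = -0.936°.
cos h₀ = −tan(+9.9°) tan(-0.936°) = 0.0029, h₀ = 1.5679 rad.
Bracket: h₀ sin ϕ sin δ + cos ϕ cos δ sin h₀ = 1.5679×0.17193×-0.01634 + 0.98511×0.99987×1.00000 = -0.004405 + 0.984982 = 0.980577.
Q̄ = (S_0/π) × [bracket] = (589/π) × 0.980577 = 183.84 W/m².
— Configuration B (ϕ=+25.9°):
cos h₀ = −tan(+25.9°) tan(-0.936°) = 0.0079, h₀ = 1.5629 rad.
Bracket: h₀ sin ϕ sin δ + cos ϕ cos δ sin h₀ = 1.5629×0.43680×-0.01634 + 0.89956×0.99987×0.99997 = -0.011155 + 0.899416 = 0.888261.
Q̄ = (S_0/π) × [bracket] = (589/π) × 0.888261 = 166.54 W/m².
Ratio Q̄_A / Q̄_B = 183.84 / 166.54 = 1.104.

Q̄_A / Q̄_B ≈ 1.10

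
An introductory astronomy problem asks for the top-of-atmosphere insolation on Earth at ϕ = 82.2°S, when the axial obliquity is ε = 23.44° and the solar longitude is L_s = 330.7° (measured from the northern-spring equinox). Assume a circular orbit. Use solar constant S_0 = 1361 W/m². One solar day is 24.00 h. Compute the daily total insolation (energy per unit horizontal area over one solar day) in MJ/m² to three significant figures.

22.7 MJ/m²

Solar declination: sin δ = sin ε · sin L_s = sin 23.44° × sin 330.7° = -0.19467, so δ = -11.225°.
cos h₀ = −tan(-82.2°) tan(-11.225°) = -1.4488 ≤ −1 ⇒ polar day, h₀ = π.
Bracket: h₀ sin ϕ sin δ + cos ϕ cos δ sin h₀ = 3.1416×-0.99075×-0.19467 + 0.13572×0.98087×0.00000 = 0.605918 + 0.000000 = 0.605918.
Q̄ = (S_0/π) × [bracket] = (1361/π) × 0.605918 = 262.50 W/m².
Daily total = Q̄ × 24.00 h × 3600 s/h = 262.50 × 24.00 × 3600 / 10⁶ = 22.68 MJ/m².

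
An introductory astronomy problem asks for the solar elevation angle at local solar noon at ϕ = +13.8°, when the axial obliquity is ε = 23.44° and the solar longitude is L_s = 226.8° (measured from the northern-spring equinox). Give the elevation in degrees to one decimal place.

59.3°

Solar declination: sin δ = sin ε · sin L_s = sin 23.44° × sin 226.8° = -0.28998, so δ = -16.856°.
At local noon the hour angle is zero, so the zenith angle equals |ϕ − δ| = |+13.8° − (-16.856°)| = 30.656°.
Elevation = 90° − 30.656° = 59.3°.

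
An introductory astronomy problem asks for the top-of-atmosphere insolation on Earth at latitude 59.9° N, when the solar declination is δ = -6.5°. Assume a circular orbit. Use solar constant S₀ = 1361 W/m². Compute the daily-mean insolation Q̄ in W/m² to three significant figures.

cos H₀ = −tan(+59.9°) tan(-6.500°) = 0.1965, H₀ = 1.3730 rad.
Bracket: H₀ sin φ sin δ + cos φ cos δ sin H₀ = 1.3730×0.86515×-0.11320 + 0.50151×0.99357×0.98049 = -0.134465 + 0.488564 = 0.354099.
Q̄ = (S₀/π) × [bracket] = (1361/π) × 0.354099 = 153.4 W/m².

Q̄ ≈ 153 W/m²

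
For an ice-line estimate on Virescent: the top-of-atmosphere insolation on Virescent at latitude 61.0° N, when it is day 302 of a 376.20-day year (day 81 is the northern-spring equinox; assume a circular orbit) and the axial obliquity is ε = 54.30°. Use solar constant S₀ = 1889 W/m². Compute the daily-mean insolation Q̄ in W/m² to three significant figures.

Solar longitude: λ_s = 360° × (302 − 81)/376.20 = 211.483°.
sin δ = sin 54.30° × sin 211.483° = -0.42411, so δ = -25.094°.
cos H₀ = −tan(+61.0°) tan(-25.094°) = 0.8449, H₀ = 0.5645 rad.
Bracket: H₀ sin φ sin δ + cos φ cos δ sin H₀ = 0.5645×0.87462×-0.42411 + 0.48481×0.90561×0.53499 = -0.209393 + 0.234887 = 0.025494.
Q̄ = (S₀/π) × [bracket] = (1889/π) × 0.025494 = 15.33 W/m².

Q̄ ≈ 15.3 W/m²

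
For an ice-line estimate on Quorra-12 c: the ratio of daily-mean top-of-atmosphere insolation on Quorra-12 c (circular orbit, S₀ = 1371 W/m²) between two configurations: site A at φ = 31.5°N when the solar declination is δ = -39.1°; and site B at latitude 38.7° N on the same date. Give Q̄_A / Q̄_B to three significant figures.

— Configuration A (φ=+31.5°):
cos H₀ = −tan(+31.5°) tan(-39.100°) = 0.4980, H₀ = 1.0495 rad.
Bracket: H₀ sin φ sin δ + cos φ cos δ sin H₀ = 1.0495×0.52250×-0.63068 + 0.85264×0.77605×0.86717 = -0.345842 + 0.573799 = 0.227957.
Q̄ = (S₀/π) × [bracket] = (1371/π) × 0.227957 = 99.481 W/m².
— Configuration B (φ=+38.7°):
cos H₀ = −tan(+38.7°) tan(-39.100°) = 0.6511, H₀ = 0.8618 rad.
Bracket: H₀ sin φ sin δ + cos φ cos δ sin H₀ = 0.8618×0.62524×-0.63068 + 0.78043×0.77605×0.75901 = -0.339830 + 0.459696 = 0.119866.
Q̄ = (S₀/π) × [bracket] = (1371/π) × 0.119866 = 52.310 W/m².
Ratio Q̄_A / Q̄_B = 99.481 / 52.310 = 1.902.

Q̄_A / Q̄_B ≈ 1.90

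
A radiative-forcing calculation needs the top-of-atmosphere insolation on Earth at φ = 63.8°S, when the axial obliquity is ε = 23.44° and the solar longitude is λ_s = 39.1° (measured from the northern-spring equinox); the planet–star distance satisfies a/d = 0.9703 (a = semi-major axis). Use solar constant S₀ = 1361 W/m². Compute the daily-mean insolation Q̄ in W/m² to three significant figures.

Q̄ ≈ 54.9 W/m²

Solar declination: sin δ = sin ε · sin λ_s = sin 23.44° × sin 39.1° = 0.25088, so δ = +14.529°.
cos H₀ = −tan(-63.8°) tan(+14.529°) = 0.5267, H₀ = 1.0161 rad.
Bracket: H₀ sin φ sin δ + cos φ cos δ sin H₀ = 1.0161×-0.89726×0.25088 + 0.44151×0.96802×0.85006 = -0.228729 + 0.363308 = 0.134579.
Inverse-square distance factor (a/d)² = 0.9703² = 0.941482.
Q̄ = (S₀/π) × 0.941482 × [bracket] = (1361/π) × 0.941482 × 0.134579 = 54.89 W/m².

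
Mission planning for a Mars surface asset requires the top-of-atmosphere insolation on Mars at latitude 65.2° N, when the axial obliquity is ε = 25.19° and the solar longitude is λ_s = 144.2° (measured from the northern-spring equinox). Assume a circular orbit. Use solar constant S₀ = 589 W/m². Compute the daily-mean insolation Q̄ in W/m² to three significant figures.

Q̄ ≈ 155 W/m²

Solar declination: sin δ = sin ε · sin λ_s = sin 25.19° × sin 144.2° = 0.24897, so δ = +14.417°.
cos H₀ = −tan(+65.2°) tan(+14.417°) = -0.5563, H₀ = 2.1608 rad.
Bracket: H₀ sin φ sin δ + cos φ cos δ sin H₀ = 2.1608×0.90778×0.24897 + 0.41945×0.96851×0.83095 = 0.488362 + 0.337566 = 0.825928.
Q̄ = (S₀/π) × [bracket] = (589/π) × 0.825928 = 154.8 W/m².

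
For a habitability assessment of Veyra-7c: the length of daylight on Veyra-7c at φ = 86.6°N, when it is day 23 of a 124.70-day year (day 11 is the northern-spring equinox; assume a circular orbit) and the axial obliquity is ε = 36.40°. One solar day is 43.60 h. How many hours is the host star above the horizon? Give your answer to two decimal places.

Solar longitude: λ_s = 360° × (23 − 11)/124.70 = 34.643°.
sin δ = sin 36.40° × sin 34.643° = 0.33734, so δ = +19.715°.
Sunrise equation: cos H₀ = −tan φ · tan δ = -6.0316 ≤ −1, so the host star never sets (polar day) and H₀ = π.
Daylight = 2H₀/(2π) × 43.60 h = (3.1416/π) × 43.60 = 43.60 h.

43.60 h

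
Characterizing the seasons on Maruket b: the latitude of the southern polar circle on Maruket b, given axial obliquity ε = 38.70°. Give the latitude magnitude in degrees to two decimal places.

51.30°

The polar circle is the lowest latitude that experiences at least one full rotation of continuous darkness at the northern-summer solstice; it lies at |ϕ| = 90° − ε = 90° − 38.70° = 51.30°.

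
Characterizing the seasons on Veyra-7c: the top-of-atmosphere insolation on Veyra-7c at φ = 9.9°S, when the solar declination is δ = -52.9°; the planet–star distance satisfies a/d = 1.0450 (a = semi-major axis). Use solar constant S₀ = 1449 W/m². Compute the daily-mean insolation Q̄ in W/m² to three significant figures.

cos H₀ = −tan(-9.9°) tan(-52.900°) = -0.2308, H₀ = 1.8037 rad.
Bracket: H₀ sin φ sin δ + cos φ cos δ sin H₀ = 1.8037×-0.17193×-0.79758 + 0.98511×0.60321×0.97301 = 0.247338 + 0.578190 = 0.825528.
Inverse-square distance factor (a/d)² = 1.0450² = 1.092025.
Q̄ = (S₀/π) × 1.092025 × [bracket] = (1449/π) × 1.092025 × 0.825528 = 415.8 W/m².

Q̄ ≈ 416 W/m²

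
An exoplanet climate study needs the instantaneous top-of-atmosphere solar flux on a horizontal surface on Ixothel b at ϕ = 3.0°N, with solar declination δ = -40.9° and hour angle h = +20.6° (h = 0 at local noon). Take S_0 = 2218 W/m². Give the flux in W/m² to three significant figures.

1.49e+03 W/m²

cos θ_z = sin ϕ sin δ + cos ϕ cos δ cos h = -0.034266 + 0.706554 = 0.672288.
Flux = S_0 · cos θ_z = 2218 × 0.672288 = 1491 W/m².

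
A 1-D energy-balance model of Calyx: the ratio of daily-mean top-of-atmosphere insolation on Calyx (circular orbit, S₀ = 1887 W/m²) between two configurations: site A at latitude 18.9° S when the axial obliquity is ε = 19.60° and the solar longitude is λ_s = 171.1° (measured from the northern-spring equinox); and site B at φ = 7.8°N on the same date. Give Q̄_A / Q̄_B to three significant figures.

— Configuration A (φ=-18.9°):
Solar declination: sin δ = sin ε · sin λ_s = sin 19.60° × sin 171.1° = 0.05190, so δ = +2.975°.
cos H₀ = −tan(-18.9°) tan(+2.975°) = 0.0178, H₀ = 1.5530 rad.
Bracket: H₀ sin φ sin δ + cos φ cos δ sin H₀ = 1.5530×-0.32392×0.05190 + 0.94609×0.99865×0.99984 = -0.026108 + 0.944662 = 0.918554.
Q̄ = (S₀/π) × [bracket] = (1887/π) × 0.918554 = 551.73 W/m².
— Configuration B (φ=+7.8°):
cos H₀ = −tan(+7.8°) tan(+2.975°) = -0.0071, H₀ = 1.5779 rad.
Bracket: H₀ sin φ sin δ + cos φ cos δ sin H₀ = 1.5779×0.13572×0.05190 + 0.99075×0.99865×0.99997 = 0.011115 + 0.989383 = 1.000498.
Q̄ = (S₀/π) × [bracket] = (1887/π) × 1.000498 = 600.95 W/m².
Ratio Q̄_A / Q̄_B = 551.73 / 600.95 = 0.9181.

Q̄_A / Q̄_B ≈ 0.918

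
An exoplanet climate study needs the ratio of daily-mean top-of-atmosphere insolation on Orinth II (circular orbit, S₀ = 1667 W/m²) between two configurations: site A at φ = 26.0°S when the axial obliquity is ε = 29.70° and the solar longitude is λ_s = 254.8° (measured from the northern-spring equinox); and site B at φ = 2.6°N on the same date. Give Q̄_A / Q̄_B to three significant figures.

Q̄_A / Q̄_B ≈ 1.36

— Configuration A (φ=-26.0°):
Solar declination: sin δ = sin ε · sin λ_s = sin 29.70° × sin 254.8° = -0.47813, so δ = -28.563°.
cos H₀ = −tan(-26.0°) tan(-28.563°) = -0.2655, H₀ = 1.8395 rad.
Bracket: H₀ sin φ sin δ + cos φ cos δ sin H₀ = 1.8395×-0.43837×-0.47813 + 0.89879×0.87829×0.96411 = 0.385555 + 0.761067 = 1.146622.
Q̄ = (S₀/π) × [bracket] = (1667/π) × 1.146622 = 608.42 W/m².
— Configuration B (φ=+2.6°):
cos H₀ = −tan(+2.6°) tan(-28.563°) = 0.0247, H₀ = 1.5461 rad.
Bracket: H₀ sin φ sin δ + cos φ cos δ sin H₀ = 1.5461×0.04536×-0.47813 + 0.99897×0.87829×0.99969 = -0.033532 + 0.877113 = 0.843581.
Q̄ = (S₀/π) × [bracket] = (1667/π) × 0.843581 = 447.62 W/m².
Ratio Q̄_A / Q̄_B = 608.42 / 447.62 = 1.359.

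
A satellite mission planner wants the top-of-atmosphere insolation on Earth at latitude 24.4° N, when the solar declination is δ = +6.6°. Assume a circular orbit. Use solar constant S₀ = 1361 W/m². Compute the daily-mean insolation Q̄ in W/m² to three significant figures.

cos H₀ = −tan(+24.4°) tan(+6.600°) = -0.0525, H₀ = 1.6233 rad.
Bracket: H₀ sin φ sin δ + cos φ cos δ sin H₀ = 1.6233×0.41310×0.11494 + 0.91068×0.99337×0.99862 = 0.077077 + 0.903394 = 0.980471.
Q̄ = (S₀/π) × [bracket] = (1361/π) × 0.980471 = 424.8 W/m².

Q̄ ≈ 425 W/m²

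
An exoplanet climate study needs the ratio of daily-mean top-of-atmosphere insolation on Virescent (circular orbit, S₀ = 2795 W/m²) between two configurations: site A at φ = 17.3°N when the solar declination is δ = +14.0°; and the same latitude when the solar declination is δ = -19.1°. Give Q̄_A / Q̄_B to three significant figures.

— Configuration A (φ=+17.3°):
cos H₀ = −tan(+17.3°) tan(+14.000°) = -0.0777, H₀ = 1.6485 rad.
Bracket: H₀ sin φ sin δ + cos φ cos δ sin H₀ = 1.6485×0.29737×0.24192 + 0.95476×0.97030×0.99698 = 0.118593 + 0.923606 = 1.042199.
Q̄ = (S₀/π) × [bracket] = (2795/π) × 1.042199 = 927.22 W/m².
— Configuration B (φ=+17.3°):
cos H₀ = −tan(+17.3°) tan(-19.100°) = 0.1079, H₀ = 1.4627 rad.
Bracket: H₀ sin φ sin δ + cos φ cos δ sin H₀ = 1.4627×0.29737×-0.32722 + 0.95476×0.94495×0.99417 = -0.142329 + 0.896941 = 0.754612.
Q̄ = (S₀/π) × [bracket] = (2795/π) × 0.754612 = 671.36 W/m².
Ratio Q̄_A / Q̄_B = 927.22 / 671.36 = 1.381.

Q̄_A / Q̄_B ≈ 1.38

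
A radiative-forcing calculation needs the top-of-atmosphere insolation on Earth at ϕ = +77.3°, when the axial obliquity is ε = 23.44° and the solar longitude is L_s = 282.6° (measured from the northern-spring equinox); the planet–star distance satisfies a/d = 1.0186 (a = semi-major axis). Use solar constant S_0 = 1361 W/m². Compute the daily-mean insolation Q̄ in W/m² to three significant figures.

Q̄ ≈ 0.00 W/m²

Solar declination: sin δ = sin ε · sin L_s = sin 23.44° × sin 282.6° = -0.38821, so δ = -22.843°.
cos h₀ = −tan(+77.3°) tan(-22.843°) = 1.8692 ≥ 1 ⇒ polar night, h₀ = 0 and Q̄ = 0.
Inverse-square distance factor (a/d)² = 1.0186² = 1.037546.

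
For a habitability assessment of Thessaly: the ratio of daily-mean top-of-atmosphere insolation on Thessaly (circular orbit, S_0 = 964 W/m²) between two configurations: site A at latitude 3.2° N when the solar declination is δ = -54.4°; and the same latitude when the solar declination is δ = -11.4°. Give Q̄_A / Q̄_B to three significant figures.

— Configuration A (ϕ=+3.2°):
cos h₀ = −tan(+3.2°) tan(-54.400°) = 0.0781, h₀ = 1.4926 rad.
Bracket: h₀ sin ϕ sin δ + cos ϕ cos δ sin h₀ = 1.4926×0.05582×-0.81310 + 0.99844×0.58212×0.99695 = -0.067745 + 0.579439 = 0.511694.
Q̄ = (S_0/π) × [bracket] = (964/π) × 0.511694 = 157.01 W/m².
— Configuration B (ϕ=+3.2°):
cos h₀ = −tan(+3.2°) tan(-11.400°) = 0.0113, h₀ = 1.5595 rad.
Bracket: h₀ sin ϕ sin δ + cos ϕ cos δ sin h₀ = 1.5595×0.05582×-0.19766 + 0.99844×0.98027×0.99994 = -0.017207 + 0.978682 = 0.961475.
Q̄ = (S_0/π) × [bracket] = (964/π) × 0.961475 = 295.03 W/m².
Ratio Q̄_A / Q̄_B = 157.01 / 295.03 = 0.5322.

Q̄_A / Q̄_B ≈ 0.532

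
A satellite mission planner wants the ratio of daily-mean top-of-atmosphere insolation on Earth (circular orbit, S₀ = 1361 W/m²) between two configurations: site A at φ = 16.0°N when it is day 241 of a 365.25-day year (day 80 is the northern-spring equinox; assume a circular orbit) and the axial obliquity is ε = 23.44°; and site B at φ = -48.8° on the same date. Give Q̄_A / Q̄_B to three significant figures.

Q̄_A / Q̄_B ≈ 2.07

— Configuration A (φ=+16.0°):
Solar longitude: λ_s = 360° × (241 − 80)/365.25 = 158.686°.
sin δ = sin 23.44° × sin 158.686° = 0.14459, so δ = +8.313°.
cos H₀ = −tan(+16.0°) tan(+8.313°) = -0.0419, H₀ = 1.6127 rad.
Bracket: H₀ sin φ sin δ + cos φ cos δ sin H₀ = 1.6127×0.27564×0.14459 + 0.96126×0.98949×0.99912 = 0.064274 + 0.950320 = 1.014594.
Q̄ = (S₀/π) × [bracket] = (1361/π) × 1.014594 = 439.54 W/m².
— Configuration B (φ=-48.8°):
cos H₀ = −tan(-48.8°) tan(+8.313°) = 0.1669, H₀ = 1.4031 rad.
Bracket: H₀ sin φ sin δ + cos φ cos δ sin H₀ = 1.4031×-0.75241×0.14459 + 0.65869×0.98949×0.98597 = -0.152645 + 0.642623 = 0.489978.
Q̄ = (S₀/π) × [bracket] = (1361/π) × 0.489978 = 212.27 W/m².
Ratio Q̄_A / Q̄_B = 439.54 / 212.27 = 2.071.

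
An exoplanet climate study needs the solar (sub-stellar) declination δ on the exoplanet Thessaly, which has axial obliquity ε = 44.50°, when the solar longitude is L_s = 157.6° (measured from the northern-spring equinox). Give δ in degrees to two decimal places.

sin δ = sin ε · sin L_s = sin 44.50° × sin 157.6° = 0.267096.
δ = arcsin(0.267096) = +15.49°.

δ = +15.49°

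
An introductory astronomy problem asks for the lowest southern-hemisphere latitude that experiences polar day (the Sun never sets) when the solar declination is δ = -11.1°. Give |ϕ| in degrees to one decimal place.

Polar day requires cos h₀ = −tan ϕ tan δ ≤ −1, i.e. tan ϕ tan δ ≥ 1.
The boundary is |tan ϕ| · |tan δ| = 1, so |ϕ| = 90° − |δ| = 90° − 11.1° = 78.9° in the southern hemisphere.

|ϕ| = 78.9°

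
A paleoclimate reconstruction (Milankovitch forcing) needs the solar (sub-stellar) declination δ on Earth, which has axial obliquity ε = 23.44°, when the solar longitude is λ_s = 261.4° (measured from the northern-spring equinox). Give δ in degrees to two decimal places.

sin δ = sin ε · sin λ_s = sin 23.44° × sin 261.4° = -0.393316.
δ = arcsin(-0.393316) = -23.16°.

δ = -23.16°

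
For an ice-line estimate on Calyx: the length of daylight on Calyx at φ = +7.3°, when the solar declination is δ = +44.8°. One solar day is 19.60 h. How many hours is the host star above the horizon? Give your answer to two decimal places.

10.60 h

cos H₀ = −tan φ · tan δ = −tan(+7.3°) × tan(+44.800°) = -0.1272, so H₀ = 1.6984 rad = 97.31°.
Daylight = 2H₀/(2π) × 19.60 h = (1.6984/π) × 19.60 = 10.60 h.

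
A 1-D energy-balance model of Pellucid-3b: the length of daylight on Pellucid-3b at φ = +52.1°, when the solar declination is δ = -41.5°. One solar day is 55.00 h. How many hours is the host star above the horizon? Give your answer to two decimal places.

0.00 h

cos H₀ = −tan φ · tan δ = 1.1365 ≥ 1, so the host star never rises (polar night) and H₀ = 0.
Daylight = 2H₀/(2π) × 55.00 h = (0.0000/π) × 55.00 = 0.00 h.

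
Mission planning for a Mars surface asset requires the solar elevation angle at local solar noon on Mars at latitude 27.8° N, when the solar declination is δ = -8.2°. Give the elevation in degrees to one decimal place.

54.0°

At local noon the hour angle is zero, so the zenith angle equals |φ − δ| = |+27.8° − (-8.200°)| = 36.000°.
Elevation = 90° − 36.000° = 54.0°.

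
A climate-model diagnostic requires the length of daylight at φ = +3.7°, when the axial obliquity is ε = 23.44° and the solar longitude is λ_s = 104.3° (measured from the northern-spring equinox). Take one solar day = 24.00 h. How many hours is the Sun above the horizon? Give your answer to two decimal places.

12.21 h

Solar declination: sin δ = sin ε · sin λ_s = sin 23.44° × sin 104.3° = 0.38546, so δ = +22.673°.
cos H₀ = −tan φ · tan δ = −tan(+3.7°) × tan(+22.673°) = -0.0270, so H₀ = 1.5978 rad = 91.55°.
Daylight = 2H₀/(2π) × 24.00 h = (1.5978/π) × 24.00 = 12.21 h.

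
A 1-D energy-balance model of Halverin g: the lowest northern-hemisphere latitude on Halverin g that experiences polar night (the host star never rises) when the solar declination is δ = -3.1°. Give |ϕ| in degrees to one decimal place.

|ϕ| = 86.9°

Polar night requires cos h₀ = −tan ϕ tan δ ≥ 1, i.e. tan ϕ tan δ ≤ −1.
The boundary is |tan ϕ| · |tan δ| = 1, so |ϕ| = 90° − |δ| = 90° − 3.1° = 86.9° in the northern hemisphere.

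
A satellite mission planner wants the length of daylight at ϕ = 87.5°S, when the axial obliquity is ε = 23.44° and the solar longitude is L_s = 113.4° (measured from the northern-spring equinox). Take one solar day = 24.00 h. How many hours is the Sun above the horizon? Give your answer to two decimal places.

Solar declination: sin δ = sin ε · sin L_s = sin 23.44° × sin 113.4° = 0.36507, so δ = +21.412°.
cos h₀ = −tan ϕ · tan δ = 8.9814 ≥ 1, so the Sun never rises (polar night) and h₀ = 0.
Daylight = 2h₀/(2π) × 24.00 h = (0.0000/π) × 24.00 = 0.00 h.

0.00 h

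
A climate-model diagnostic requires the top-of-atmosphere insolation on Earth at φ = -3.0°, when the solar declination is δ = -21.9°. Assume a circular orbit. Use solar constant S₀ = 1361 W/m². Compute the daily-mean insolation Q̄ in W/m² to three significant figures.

Q̄ ≈ 415 W/m²

cos H₀ = −tan(-3.0°) tan(-21.900°) = -0.0211, H₀ = 1.5919 rad.
Bracket: H₀ sin φ sin δ + cos φ cos δ sin H₀ = 1.5919×-0.05234×-0.37299 + 0.99863×0.92784×0.99978 = 0.031078 + 0.926365 = 0.957443.
Q̄ = (S₀/π) × [bracket] = (1361/π) × 0.957443 = 414.8 W/m².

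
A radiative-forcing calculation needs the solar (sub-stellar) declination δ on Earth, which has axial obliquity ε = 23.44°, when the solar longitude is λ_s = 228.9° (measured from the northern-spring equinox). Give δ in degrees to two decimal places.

δ = -17.44°

sin δ = sin ε · sin λ_s = sin 23.44° × sin 228.9° = -0.299759.
δ = arcsin(-0.299759) = -17.44°.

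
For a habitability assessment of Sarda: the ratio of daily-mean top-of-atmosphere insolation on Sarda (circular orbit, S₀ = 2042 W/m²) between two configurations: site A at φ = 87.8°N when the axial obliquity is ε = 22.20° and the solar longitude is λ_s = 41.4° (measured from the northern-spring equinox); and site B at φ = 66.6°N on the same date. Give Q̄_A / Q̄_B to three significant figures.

Q̄_A / Q̄_B ≈ 0.962

— Configuration A (φ=+87.8°):
Solar declination: sin δ = sin ε · sin λ_s = sin 22.20° × sin 41.4° = 0.24987, so δ = +14.470°.
cos H₀ = −tan(+87.8°) tan(+14.470°) = -6.7174 ≤ −1 ⇒ polar day, H₀ = π.
Bracket: H₀ sin φ sin δ + cos φ cos δ sin H₀ = 3.1416×0.99926×0.24987 + 0.03839×0.96828×0.00000 = 0.784411 + 0.000000 = 0.784411.
Q̄ = (S₀/π) × [bracket] = (2042/π) × 0.784411 = 509.86 W/m².
— Configuration B (φ=+66.6°):
cos H₀ = −tan(+66.6°) tan(+14.470°) = -0.5963, H₀ = 2.2097 rad.
Bracket: H₀ sin φ sin δ + cos φ cos δ sin H₀ = 2.2097×0.91775×0.24987 + 0.39715×0.96828×0.80274 = 0.506724 + 0.308696 = 0.815420.
Q̄ = (S₀/π) × [bracket] = (2042/π) × 0.815420 = 530.01 W/m².
Ratio Q̄_A / Q̄_B = 509.86 / 530.01 = 0.9620.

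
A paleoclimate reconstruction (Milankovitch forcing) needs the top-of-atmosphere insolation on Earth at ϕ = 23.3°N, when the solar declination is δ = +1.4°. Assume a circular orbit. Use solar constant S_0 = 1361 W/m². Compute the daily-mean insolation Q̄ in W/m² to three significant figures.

Q̄ ≈ 404 W/m²

cos h₀ = −tan(+23.3°) tan(+1.400°) = -0.0105, h₀ = 1.5813 rad.
Bracket: h₀ sin ϕ sin δ + cos ϕ cos δ sin h₀ = 1.5813×0.39555×0.02443 + 0.91845×0.99970×0.99994 = 0.015281 + 0.918119 = 0.933400.
Q̄ = (S_0/π) × [bracket] = (1361/π) × 0.933400 = 404.4 W/m².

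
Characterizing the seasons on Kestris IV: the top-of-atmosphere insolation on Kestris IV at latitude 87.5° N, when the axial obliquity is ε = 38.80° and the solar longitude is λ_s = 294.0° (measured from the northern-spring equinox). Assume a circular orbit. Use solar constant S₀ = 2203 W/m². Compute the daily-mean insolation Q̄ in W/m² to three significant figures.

Q̄ ≈ 0.00 W/m²

Solar declination: sin δ = sin ε · sin λ_s = sin 38.80° × sin 294.0° = -0.57243, so δ = -34.920°.
cos H₀ = −tan(+87.5°) tan(-34.920°) = 15.9897 ≥ 1 ⇒ polar night, H₀ = 0 and Q̄ = 0.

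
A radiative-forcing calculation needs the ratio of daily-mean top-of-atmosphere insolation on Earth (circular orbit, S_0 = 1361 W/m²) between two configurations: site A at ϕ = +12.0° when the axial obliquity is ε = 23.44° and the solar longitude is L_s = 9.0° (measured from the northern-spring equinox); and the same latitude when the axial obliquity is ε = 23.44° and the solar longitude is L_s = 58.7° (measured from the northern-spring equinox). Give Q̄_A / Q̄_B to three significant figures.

Q̄_A / Q̄_B ≈ 0.964

— Configuration A (ϕ=+12.0°):
Solar declination: sin δ = sin ε · sin L_s = sin 23.44° × sin 9.0° = 0.06223, so δ = +3.568°.
cos h₀ = −tan(+12.0°) tan(+3.568°) = -0.0133, h₀ = 1.5840 rad.
Bracket: h₀ sin ϕ sin δ + cos ϕ cos δ sin h₀ = 1.5840×0.20791×0.06223 + 0.97815×0.99806×0.99991 = 0.020494 + 0.976165 = 0.996659.
Q̄ = (S_0/π) × [bracket] = (1361/π) × 0.996659 = 431.77 W/m².
— Configuration B (ϕ=+12.0°):
Solar declination: sin δ = sin ε · sin L_s = sin 23.44° × sin 58.7° = 0.33989, so δ = +19.870°.
cos h₀ = −tan(+12.0°) tan(+19.870°) = -0.0768, h₀ = 1.6477 rad.
Bracket: h₀ sin ϕ sin δ + cos ϕ cos δ sin h₀ = 1.6477×0.20791×0.33989 + 0.97815×0.94046×0.99704 = 0.116437 + 0.917188 = 1.033625.
Q̄ = (S_0/π) × [bracket] = (1361/π) × 1.033625 = 447.79 W/m².
Ratio Q̄_A / Q̄_B = 431.77 / 447.79 = 0.9642.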